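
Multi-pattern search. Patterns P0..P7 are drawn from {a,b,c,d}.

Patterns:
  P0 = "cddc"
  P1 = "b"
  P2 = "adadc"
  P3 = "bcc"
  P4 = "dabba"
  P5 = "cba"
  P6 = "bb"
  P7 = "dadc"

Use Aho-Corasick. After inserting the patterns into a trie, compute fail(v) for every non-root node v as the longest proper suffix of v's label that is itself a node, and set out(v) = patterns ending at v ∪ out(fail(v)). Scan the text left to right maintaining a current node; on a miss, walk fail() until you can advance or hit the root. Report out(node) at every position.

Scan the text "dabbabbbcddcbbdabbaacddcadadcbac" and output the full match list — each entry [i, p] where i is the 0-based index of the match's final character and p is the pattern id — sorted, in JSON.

Build:
Trie nodes:
  n0 'ε': a→6 b→5 c→1 d→13
  n1 'c': b→18 d→2
  n2 'cd': d→3
  n3 'cdd': c→4
  n4 'cddc': ·  ←P0
  n5 'b': b→20 c→11  ←P1
  n6 'a': d→7
  n7 'ad': a→8
  n8 'ada': d→9
  n9 'adad': c→10
  n10 'adadc': ·  ←P2
  n11 'bc': c→12
  n12 'bcc': ·  ←P3
  n13 'd': a→14
  n14 'da': b→15 d→21
  n15 'dab': b→16
  n16 'dabb': a→17
  n17 'dabba': ·  ←P4
  n18 'cb': a→19
  n19 'cba': ·  ←P5
  n20 'bb': ·  ←P6
  n21 'dad': c→22
  n22 'dadc': ·  ←P7

Failure links (BFS by depth):
  n1('c'): parent n0 fail=0; on 'c' 0 → fail=0;  out ∅∪∅=∅
  n5('b'): parent n0 fail=0; on 'b' 0 → fail=0;  out {1}∪∅={1}
  n6('a'): parent n0 fail=0; on 'a' 0 → fail=0;  out ∅∪∅=∅
  n13('d'): parent n0 fail=0; on 'd' 0 → fail=0;  out ∅∪∅=∅
  n2('cd'): parent n1 fail=0; on 'd' 0 → fail=13;  out ∅∪∅=∅
  n7('ad'): parent n6 fail=0; on 'd' 0 → fail=13;  out ∅∪∅=∅
  n11('bc'): parent n5 fail=0; on 'c' 0 → fail=1;  out ∅∪∅=∅
  n14('da'): parent n13 fail=0; on 'a' 0 → fail=6;  out ∅∪∅=∅
  n18('cb'): parent n1 fail=0; on 'b' 0 → fail=5;  out ∅∪{1}={1}
  n20('bb'): parent n5 fail=0; on 'b' 0 → fail=5;  out {6}∪{1}={1,6}
  n3('cdd'): parent n2 fail=13; on 'd' 13→0 → fail=13;  out ∅∪∅=∅
  n8('ada'): parent n7 fail=13; on 'a' 13 → fail=14;  out ∅∪∅=∅
  n12('bcc'): parent n11 fail=1; on 'c' 1→0 → fail=1;  out {3}∪∅={3}
  n15('dab'): parent n14 fail=6; on 'b' 6→0 → fail=5;  out ∅∪{1}={1}
  n19('cba'): parent n18 fail=5; on 'a' 5→0 → fail=6;  out {5}∪∅={5}
  n21('dad'): parent n14 fail=6; on 'd' 6 → fail=7;  out ∅∪∅=∅
  n4('cddc'): parent n3 fail=13; on 'c' 13→0 → fail=1;  out {0}∪∅={0}
  n9('adad'): parent n8 fail=14; on 'd' 14 → fail=21;  out ∅∪∅=∅
  n16('dabb'): parent n15 fail=5; on 'b' 5 → fail=20;  out ∅∪{1,6}={1,6}
  n22('dadc'): parent n21 fail=7; on 'c' 7→13→0 → fail=1;  out {7}∪∅={7}
  n10('adadc'): parent n9 fail=21; on 'c' 21 → fail=22;  out {2}∪{7}={2,7}
  n17('dabba'): parent n16 fail=20; on 'a' 20→5→0 → fail=6;  out {4}∪∅={4}

Text stream:
[0] read 'd'  n0⇒n13
[1] read 'a'  n13⇒n14
[2] read 'b'  n14⇒n15  emit P1@[2:2]
[3] read 'b'  n15⇒n16  emit P1@[3:3],P6@[2:3]
[4] read 'a'  n16⇒n17  emit P4@[0:4]
[5] read 'b'  n17⇒n5 ·f  emit P1@[5:5]
[6] read 'b'  n5⇒n20  emit P1@[6:6],P6@[5:6]
[7] read 'b'  n20⇒n20 ·f  emit P1@[7:7],P6@[6:7]
[8] read 'c'  n20⇒n11 ·f
[9] read 'd'  n11⇒n2 ·f
[10] read 'd'  n2⇒n3
[11] read 'c'  n3⇒n4  emit P0@[8:11]
[12] read 'b'  n4⇒n18 ·f  emit P1@[12:12]
[13] read 'b'  n18⇒n20 ·f  emit P1@[13:13],P6@[12:13]
[14] read 'd'  n20⇒n13 ·f
[15] read 'a'  n13⇒n14
[16] read 'b'  n14⇒n15  emit P1@[16:16]
[17] read 'b'  n15⇒n16  emit P1@[17:17],P6@[16:17]
[18] read 'a'  n16⇒n17  emit P4@[14:18]
[19] read 'a'  n17⇒n6 ·f
[20] read 'c'  n6⇒n1 ·f
[21] read 'd'  n1⇒n2
[22] read 'd'  n2⇒n3
[23] read 'c'  n3⇒n4  emit P0@[20:23]
[24] read 'a'  n4⇒n6 ·f
[25] read 'd'  n6⇒n7
[26] read 'a'  n7⇒n8
[27] read 'd'  n8⇒n9
[28] read 'c'  n9⇒n10  emit P2@[24:28],P7@[25:28]
[29] read 'b'  n10⇒n18 ·f  emit P1@[29:29]
[30] read 'a'  n18⇒n19  emit P5@[28:30]
[31] read 'c'  n19⇒n1 ·f

All matches (sorted): [[2,1],[3,1],[3,6],[4,4],[5,1],[6,1],[6,6],[7,1],[7,6],[11,0],[12,1],[13,1],[13,6],[16,1],[17,1],[17,6],[18,4],[23,0],[28,2],[28,7],[29,1],[30,5]]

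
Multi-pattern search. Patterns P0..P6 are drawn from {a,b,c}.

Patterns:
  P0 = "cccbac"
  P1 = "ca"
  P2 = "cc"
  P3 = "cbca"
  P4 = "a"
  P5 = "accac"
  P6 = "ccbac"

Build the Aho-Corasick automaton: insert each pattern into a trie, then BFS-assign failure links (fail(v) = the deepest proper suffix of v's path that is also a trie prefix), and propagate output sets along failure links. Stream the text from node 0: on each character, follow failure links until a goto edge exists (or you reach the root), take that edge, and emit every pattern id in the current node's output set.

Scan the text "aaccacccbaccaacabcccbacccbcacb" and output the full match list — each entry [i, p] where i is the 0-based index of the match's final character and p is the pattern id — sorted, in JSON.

Build automaton:
Trie nodes:
  0='ε' goto a→11 c→1
  1='c' goto a→7 b→8 c→2
  2='cc' goto b→16 c→3  [P2 ends]
  3='ccc' goto b→4
  4='cccb' goto a→5
  5='cccba' goto c→6
  6='cccbac' goto ·  [P0 ends]
  7='ca' goto ·  [P1 ends]
  8='cb' goto c→9
  9='cbc' goto a→10
  10='cbca' goto ·  [P3 ends]
  11='a' goto c→12  [P4 ends]
  12='ac' goto c→13
  13='acc' goto a→14
  14='acca' goto c→15
  15='accac' goto ·  [P5 ends]
  16='ccb' goto a→17
  17='ccba' goto c→18
  18='ccbac' goto ·  [P6 ends]

Failure links (BFS by depth):
  fail(1) 'c': from fail(0)=0 chase 'c': 0 ⇒ 0;  out=∅∪out(0)=∅
  fail(11) 'a': from fail(0)=0 chase 'a': 0 ⇒ 0;  out={4}∪out(0)={4}
  fail(2) 'cc': from fail(1)=0 chase 'c': 0 ⇒ 1;  out={2}∪out(1)={2}
  fail(7) 'ca': from fail(1)=0 chase 'a': 0 ⇒ 11;  out={1}∪out(11)={1,4}
  fail(8) 'cb': from fail(1)=0 chase 'b': 0 ⇒ 0;  out=∅∪out(0)=∅
  fail(12) 'ac': from fail(11)=0 chase 'c': 0 ⇒ 1;  out=∅∪out(1)=∅
  fail(3) 'ccc': from fail(2)=1 chase 'c': 1 ⇒ 2;  out=∅∪out(2)={2}
  fail(9) 'cbc': from fail(8)=0 chase 'c': 0 ⇒ 1;  out=∅∪out(1)=∅
  fail(13) 'acc': from fail(12)=1 chase 'c': 1 ⇒ 2;  out=∅∪out(2)={2}
  fail(16) 'ccb': from fail(2)=1 chase 'b': 1 ⇒ 8;  out=∅∪out(8)=∅
  fail(4) 'cccb': from fail(3)=2 chase 'b': 2 ⇒ 16;  out=∅∪out(16)=∅
  fail(10) 'cbca': from fail(9)=1 chase 'a': 1 ⇒ 7;  out={3}∪out(7)={1,3,4}
  fail(14) 'acca': from fail(13)=2 chase 'a': 2→1 ⇒ 7;  out=∅∪out(7)={1,4}
  fail(17) 'ccba': from fail(16)=8 chase 'a': 8→0 ⇒ 11;  out=∅∪out(11)={4}
  fail(5) 'cccba': from fail(4)=16 chase 'a': 16 ⇒ 17;  out=∅∪out(17)={4}
  fail(15) 'accac': from fail(14)=7 chase 'c': 7→11 ⇒ 12;  out={5}∪out(12)={5}
  fail(18) 'ccbac': from fail(17)=11 chase 'c': 11 ⇒ 12;  out={6}∪out(12)={6}
  fail(6) 'cccbac': from fail(5)=17 chase 'c': 17 ⇒ 18;  out={0}∪out(18)={0,6}

Run:
i=0 'a': node 0→11  emit P4@[0:0]
i=1 'a': node 11→11 ·f  emit P4@[1:1]
i=2 'c': node 11→12
i=3 'c': node 12→13  emit P2@[2:3]
i=4 'a': node 13→14  emit P1@[3:4],P4@[4:4]
i=5 'c': node 14→15  emit P5@[1:5]
i=6 'c': node 15→13 ·f  emit P2@[5:6]
i=7 'c': node 13→3 ·f  emit P2@[6:7]
i=8 'b': node 3→4
i=9 'a': node 4→5  emit P4@[9:9]
i=10 'c': node 5→6  emit P0@[5:10],P6@[6:10]
i=11 'c': node 6→13 ·f  emit P2@[10:11]
i=12 'a': node 13→14  emit P1@[11:12],P4@[12:12]
i=13 'a': node 14→11 ·f  emit P4@[13:13]
i=14 'c': node 11→12
i=15 'a': node 12→7 ·f  emit P1@[14:15],P4@[15:15]
i=16 'b': node 7→0 ·f
i=17 'c': node 0→1
i=18 'c': node 1→2  emit P2@[17:18]
i=19 'c': node 2→3  emit P2@[18:19]
i=20 'b': node 3→4
i=21 'a': node 4→5  emit P4@[21:21]
i=22 'c': node 5→6  emit P0@[17:22],P6@[18:22]
i=23 'c': node 6→13 ·f  emit P2@[22:23]
i=24 'c': node 13→3 ·f  emit P2@[23:24]
i=25 'b': node 3→4
i=26 'c': node 4→9 ·f
i=27 'a': node 9→10  emit P1@[26:27],P3@[24:27],P4@[27:27]
i=28 'c': node 10→12 ·f
i=29 'b': node 12→8 ·f

All matches (sorted): [[0,4],[1,4],[3,2],[4,1],[4,4],[5,5],[6,2],[7,2],[9,4],[10,0],[10,6],[11,2],[12,1],[12,4],[13,4],[15,1],[15,4],[18,2],[19,2],[21,4],[22,0],[22,6],[23,2],[24,2],[27,1],[27,3],[27,4]]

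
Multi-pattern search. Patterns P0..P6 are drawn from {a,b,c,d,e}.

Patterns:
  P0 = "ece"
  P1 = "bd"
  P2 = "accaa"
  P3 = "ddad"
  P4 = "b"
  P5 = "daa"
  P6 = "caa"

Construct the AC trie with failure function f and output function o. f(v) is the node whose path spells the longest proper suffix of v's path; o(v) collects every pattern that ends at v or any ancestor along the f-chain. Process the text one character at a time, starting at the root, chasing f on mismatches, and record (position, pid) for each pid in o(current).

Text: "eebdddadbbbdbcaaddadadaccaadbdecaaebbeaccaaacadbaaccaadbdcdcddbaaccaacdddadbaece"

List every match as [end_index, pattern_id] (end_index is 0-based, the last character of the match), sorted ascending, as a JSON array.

Build automaton:
Trie nodes:
  0='ε' goto a→6 b→4 c→17 d→11 e→1
  1='e' goto c→2
  2='ec' goto e→3
  3='ece' goto ·  ←P0
  4='b' goto d→5  ←P4
  5='bd' goto ·  ←P1
  6='a' goto c→7
  7='ac' goto c→8
  8='acc' goto a→9
  9='acca' goto a→10
  10='accaa' goto ·  ←P2
  11='d' goto a→15 d→12
  12='dd' goto a→13
  13='dda' goto d→14
  14='ddad' goto ·  ←P3
  15='da' goto a→16
  16='daa' goto ·  ←P5
  17='c' goto a→18
  18='ca' goto a→19
  19='caa' goto ·  ←P6

Failure links (BFS by depth):
  n1('e'): parent n0 fail=0; on 'e' 0 → fail=0;  out ∅∪∅=∅
  n4('b'): parent n0 fail=0; on 'b' 0 → fail=0;  out {4}∪∅={4}
  n6('a'): parent n0 fail=0; on 'a' 0 → fail=0;  out ∅∪∅=∅
  n11('d'): parent n0 fail=0; on 'd' 0 → fail=0;  out ∅∪∅=∅
  n17('c'): parent n0 fail=0; on 'c' 0 → fail=0;  out ∅∪∅=∅
  n2('ec'): parent n1 fail=0; on 'c' 0 → fail=17;  out ∅∪∅=∅
  n5('bd'): parent n4 fail=0; on 'd' 0 → fail=11;  out {1}∪∅={1}
  n7('ac'): parent n6 fail=0; on 'c' 0 → fail=17;  out ∅∪∅=∅
  n12('dd'): parent n11 fail=0; on 'd' 0 → fail=11;  out ∅∪∅=∅
  n15('da'): parent n11 fail=0; on 'a' 0 → fail=6;  out ∅∪∅=∅
  n18('ca'): parent n17 fail=0; on 'a' 0 → fail=6;  out ∅∪∅=∅
  n3('ece'): parent n2 fail=17; on 'e' 17→0 → fail=1;  out {0}∪∅={0}
  n8('acc'): parent n7 fail=17; on 'c' 17→0 → fail=17;  out ∅∪∅=∅
  n13('dda'): parent n12 fail=11; on 'a' 11 → fail=15;  out ∅∪∅=∅
  n16('daa'): parent n15 fail=6; on 'a' 6→0 → fail=6;  out {5}∪∅={5}
  n19('caa'): parent n18 fail=6; on 'a' 6→0 → fail=6;  out {6}∪∅={6}
  n9('acca'): parent n8 fail=17; on 'a' 17 → fail=18;  out ∅∪∅=∅
  n14('ddad'): parent n13 fail=15; on 'd' 15→6→0 → fail=11;  out {3}∪∅={3}
  n10('accaa'): parent n9 fail=18; on 'a' 18 → fail=19;  out {2}∪{6}={2,6}

Text stream:
[0] read 'e'  n0⇒n1
[1] read 'e'  n1⇒n1 (via fail)
[2] read 'b'  n1⇒n4 (via fail)  emit P4@[2:2]
[3] read 'd'  n4⇒n5  emit P1@[2:3]
[4] read 'd'  n5⇒n12 (via fail)
[5] read 'd'  n12⇒n12 (via fail)
[6] read 'a'  n12⇒n13
[7] read 'd'  n13⇒n14  emit P3@[4:7]
[8] read 'b'  n14⇒n4 (via fail)  emit P4@[8:8]
[9] read 'b'  n4⇒n4 (via fail)  emit P4@[9:9]
[10] read 'b'  n4⇒n4 (via fail)  emit P4@[10:10]
[11] read 'd'  n4⇒n5  emit P1@[10:11]
[12] read 'b'  n5⇒n4 (via fail)  emit P4@[12:12]
[13] read 'c'  n4⇒n17 (via fail)
[14] read 'a'  n17⇒n18
[15] read 'a'  n18⇒n19  emit P6@[13:15]
[16] read 'd'  n19⇒n11 (via fail)
[17] read 'd'  n11⇒n12
[18] read 'a'  n12⇒n13
[19] read 'd'  n13⇒n14  emit P3@[16:19]
[20] read 'a'  n14⇒n15 (via fail)
[21] read 'd'  n15⇒n11 (via fail)
[22] read 'a'  n11⇒n15
[23] read 'c'  n15⇒n7 (via fail)
[24] read 'c'  n7⇒n8
[25] read 'a'  n8⇒n9
[26] read 'a'  n9⇒n10  emit P2@[22:26],P6@[24:26]
[27] read 'd'  n10⇒n11 (via fail)
[28] read 'b'  n11⇒n4 (via fail)  emit P4@[28:28]
[29] read 'd'  n4⇒n5  emit P1@[28:29]
[30] read 'e'  n5⇒n1 (via fail)
[31] read 'c'  n1⇒n2
[32] read 'a'  n2⇒n18 (via fail)
[33] read 'a'  n18⇒n19  emit P6@[31:33]
[34] read 'e'  n19⇒n1 (via fail)
[35] read 'b'  n1⇒n4 (via fail)  emit P4@[35:35]
[36] read 'b'  n4⇒n4 (via fail)  emit P4@[36:36]
[37] read 'e'  n4⇒n1 (via fail)
[38] read 'a'  n1⇒n6 (via fail)
[39] read 'c'  n6⇒n7
[40] read 'c'  n7⇒n8
[41] read 'a'  n8⇒n9
[42] read 'a'  n9⇒n10  emit P2@[38:42],P6@[40:42]
[43] read 'a'  n10⇒n6 (via fail)
[44] read 'c'  n6⇒n7
[45] read 'a'  n7⇒n18 (via fail)
[46] read 'd'  n18⇒n11 (via fail)
[47] read 'b'  n11⇒n4 (via fail)  emit P4@[47:47]
[48] read 'a'  n4⇒n6 (via fail)
[49] read 'a'  n6⇒n6 (via fail)
[50] read 'c'  n6⇒n7
[51] read 'c'  n7⇒n8
[52] read 'a'  n8⇒n9
[53] read 'a'  n9⇒n10  emit P2@[49:53],P6@[51:53]
[54] read 'd'  n10⇒n11 (via fail)
[55] read 'b'  n11⇒n4 (via fail)  emit P4@[55:55]
[56] read 'd'  n4⇒n5  emit P1@[55:56]
[57] read 'c'  n5⇒n17 (via fail)
[58] read 'd'  n17⇒n11 (via fail)
[59] read 'c'  n11⇒n17 (via fail)
[60] read 'd'  n17⇒n11 (via fail)
[61] read 'd'  n11⇒n12
[62] read 'b'  n12⇒n4 (via fail)  emit P4@[62:62]
[63] read 'a'  n4⇒n6 (via fail)
[64] read 'a'  n6⇒n6 (via fail)
[65] read 'c'  n6⇒n7
[66] read 'c'  n7⇒n8
[67] read 'a'  n8⇒n9
[68] read 'a'  n9⇒n10  emit P2@[64:68],P6@[66:68]
[69] read 'c'  n10⇒n7 (via fail)
[70] read 'd'  n7⇒n11 (via fail)
[71] read 'd'  n11⇒n12
[72] read 'd'  n12⇒n12 (via fail)
[73] read 'a'  n12⇒n13
[74] read 'd'  n13⇒n14  emit P3@[71:74]
[75] read 'b'  n14⇒n4 (via fail)  emit P4@[75:75]
[76] read 'a'  n4⇒n6 (via fail)
[77] read 'e'  n6⇒n1 (via fail)
[78] read 'c'  n1⇒n2
[79] read 'e'  n2⇒n3  emit P0@[77:79]

Result: [[2,4],[3,1],[7,3],[8,4],[9,4],[10,4],[11,1],[12,4],[15,6],[19,3],[26,2],[26,6],[28,4],[29,1],[33,6],[35,4],[36,4],[42,2],[42,6],[47,4],[53,2],[53,6],[55,4],[56,1],[62,4],[68,2],[68,6],[74,3],[75,4],[79,0]]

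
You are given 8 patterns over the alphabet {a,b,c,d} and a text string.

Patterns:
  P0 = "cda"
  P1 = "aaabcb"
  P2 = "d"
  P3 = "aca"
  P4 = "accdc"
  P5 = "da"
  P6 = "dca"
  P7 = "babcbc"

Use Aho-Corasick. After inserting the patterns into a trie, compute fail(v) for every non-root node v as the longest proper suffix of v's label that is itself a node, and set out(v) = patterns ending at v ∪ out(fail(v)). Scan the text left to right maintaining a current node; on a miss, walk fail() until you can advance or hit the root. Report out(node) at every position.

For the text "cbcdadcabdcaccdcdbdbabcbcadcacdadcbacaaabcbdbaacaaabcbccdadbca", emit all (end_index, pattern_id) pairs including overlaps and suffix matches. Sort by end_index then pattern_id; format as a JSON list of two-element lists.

Build automaton:
Trie (insert patterns):
  0='ε' goto a→4 b→19 c→1 d→10
  1='c' goto d→2
  2='cd' goto a→3
  3='cda' goto ·  ←P0
  4='a' goto a→5 c→11
  5='aa' goto a→6
  6='aaa' goto b→7
  7='aaab' goto c→8
  8='aaabc' goto b→9
  9='aaabcb' goto ·  ←P1
  10='d' goto a→16 c→17  ←P2
  11='ac' goto a→12 c→13
  12='aca' goto ·  ←P3
  13='acc' goto d→14
  14='accd' goto c→15
  15='accdc' goto ·  ←P4
  16='da' goto ·  ←P5
  17='dc' goto a→18
  18='dca' goto ·  ←P6
  19='b' goto a→20
  20='ba' goto b→21
  21='bab' goto c→22
  22='babc' goto b→23
  23='babcb' goto c→24
  24='babcbc' goto ·  ←P7

BFS fail/out derivation:
  n1('c'): parent n0 fail=0; on 'c' 0 → fail=0;  out ∅∪∅=∅
  n4('a'): parent n0 fail=0; on 'a' 0 → fail=0;  out ∅∪∅=∅
  n10('d'): parent n0 fail=0; on 'd' 0 → fail=0;  out {2}∪∅={2}
  n19('b'): parent n0 fail=0; on 'b' 0 → fail=0;  out ∅∪∅=∅
  n2('cd'): parent n1 fail=0; on 'd' 0 → fail=10;  out ∅∪{2}={2}
  n5('aa'): parent n4 fail=0; on 'a' 0 → fail=4;  out ∅∪∅=∅
  n11('ac'): parent n4 fail=0; on 'c' 0 → fail=1;  out ∅∪∅=∅
  n16('da'): parent n10 fail=0; on 'a' 0 → fail=4;  out {5}∪∅={5}
  n17('dc'): parent n10 fail=0; on 'c' 0 → fail=1;  out ∅∪∅=∅
  n20('ba'): parent n19 fail=0; on 'a' 0 → fail=4;  out ∅∪∅=∅
  n3('cda'): parent n2 fail=10; on 'a' 10 → fail=16;  out {0}∪{5}={0,5}
  n6('aaa'): parent n5 fail=4; on 'a' 4 → fail=5;  out ∅∪∅=∅
  n12('aca'): parent n11 fail=1; on 'a' 1→0 → fail=4;  out {3}∪∅={3}
  n13('acc'): parent n11 fail=1; on 'c' 1→0 → fail=1;  out ∅∪∅=∅
  n18('dca'): parent n17 fail=1; on 'a' 1→0 → fail=4;  out {6}∪∅={6}
  n21('bab'): parent n20 fail=4; on 'b' 4→0 → fail=19;  out ∅∪∅=∅
  n7('aaab'): parent n6 fail=5; on 'b' 5→4→0 → fail=19;  out ∅∪∅=∅
  n14('accd'): parent n13 fail=1; on 'd' 1 → fail=2;  out ∅∪{2}={2}
  n22('babc'): parent n21 fail=19; on 'c' 19→0 → fail=1;  out ∅∪∅=∅
  n8('aaabc'): parent n7 fail=19; on 'c' 19→0 → fail=1;  out ∅∪∅=∅
  n15('accdc'): parent n14 fail=2; on 'c' 2→10 → fail=17;  out {4}∪∅={4}
  n23('babcb'): parent n22 fail=1; on 'b' 1→0 → fail=19;  out ∅∪∅=∅
  n9('aaabcb'): parent n8 fail=1; on 'b' 1→0 → fail=19;  out {1}∪∅={1}
  n24('babcbc'): parent n23 fail=19; on 'c' 19→0 → fail=1;  out {7}∪∅={7}

Run:
[0] read 'c'  n0⇒n1
[1] read 'b'  n1⇒n19 (via fail)
[2] read 'c'  n19⇒n1 (via fail)
[3] read 'd'  n1⇒n2  ** P2@[3:3]
[4] read 'a'  n2⇒n3  ** P0@[2:4],P5@[3:4]
[5] read 'd'  n3⇒n10 (via fail)  ** P2@[5:5]
[6] read 'c'  n10⇒n17
[7] read 'a'  n17⇒n18  ** P6@[5:7]
[8] read 'b'  n18⇒n19 (via fail)
[9] read 'd'  n19⇒n10 (via fail)  ** P2@[9:9]
[10] read 'c'  n10⇒n17
[11] read 'a'  n17⇒n18  ** P6@[9:11]
[12] read 'c'  n18⇒n11 (via fail)
[13] read 'c'  n11⇒n13
[14] read 'd'  n13⇒n14  ** P2@[14:14]
[15] read 'c'  n14⇒n15  ** P4@[11:15]
[16] read 'd'  n15⇒n2 (via fail)  ** P2@[16:16]
[17] read 'b'  n2⇒n19 (via fail)
[18] read 'd'  n19⇒n10 (via fail)  ** P2@[18:18]
[19] read 'b'  n10⇒n19 (via fail)
[20] read 'a'  n19⇒n20
[21] read 'b'  n20⇒n21
[22] read 'c'  n21⇒n22
[23] read 'b'  n22⇒n23
[24] read 'c'  n23⇒n24  ** P7@[19:24]
[25] read 'a'  n24⇒n4 (via fail)
[26] read 'd'  n4⇒n10 (via fail)  ** P2@[26:26]
[27] read 'c'  n10⇒n17
[28] read 'a'  n17⇒n18  ** P6@[26:28]
[29] read 'c'  n18⇒n11 (via fail)
[30] read 'd'  n11⇒n2 (via fail)  ** P2@[30:30]
[31] read 'a'  n2⇒n3  ** P0@[29:31],P5@[30:31]
[32] read 'd'  n3⇒n10 (via fail)  ** P2@[32:32]
[33] read 'c'  n10⇒n17
[34] read 'b'  n17⇒n19 (via fail)
[35] read 'a'  n19⇒n20
[36] read 'c'  n20⇒n11 (via fail)
[37] read 'a'  n11⇒n12  ** P3@[35:37]
[38] read 'a'  n12⇒n5 (via fail)
[39] read 'a'  n5⇒n6
[40] read 'b'  n6⇒n7
[41] read 'c'  n7⇒n8
[42] read 'b'  n8⇒n9  ** P1@[37:42]
[43] read 'd'  n9⇒n10 (via fail)  ** P2@[43:43]
[44] read 'b'  n10⇒n19 (via fail)
[45] read 'a'  n19⇒n20
[46] read 'a'  n20⇒n5 (via fail)
[47] read 'c'  n5⇒n11 (via fail)
[48] read 'a'  n11⇒n12  ** P3@[46:48]
[49] read 'a'  n12⇒n5 (via fail)
[50] read 'a'  n5⇒n6
[51] read 'b'  n6⇒n7
[52] read 'c'  n7⇒n8
[53] read 'b'  n8⇒n9  ** P1@[48:53]
[54] read 'c'  n9⇒n1 (via fail)
[55] read 'c'  n1⇒n1 (via fail)
[56] read 'd'  n1⇒n2  ** P2@[56:56]
[57] read 'a'  n2⇒n3  ** P0@[55:57],P5@[56:57]
[58] read 'd'  n3⇒n10 (via fail)  ** P2@[58:58]
[59] read 'b'  n10⇒n19 (via fail)
[60] read 'c'  n19⇒n1 (via fail)
[61] read 'a'  n1⇒n4 (via fail)

Matches: [[3,2],[4,0],[4,5],[5,2],[7,6],[9,2],[11,6],[14,2],[15,4],[16,2],[18,2],[24,7],[26,2],[28,6],[30,2],[31,0],[31,5],[32,2],[37,3],[42,1],[43,2],[48,3],[53,1],[56,2],[57,0],[57,5],[58,2]]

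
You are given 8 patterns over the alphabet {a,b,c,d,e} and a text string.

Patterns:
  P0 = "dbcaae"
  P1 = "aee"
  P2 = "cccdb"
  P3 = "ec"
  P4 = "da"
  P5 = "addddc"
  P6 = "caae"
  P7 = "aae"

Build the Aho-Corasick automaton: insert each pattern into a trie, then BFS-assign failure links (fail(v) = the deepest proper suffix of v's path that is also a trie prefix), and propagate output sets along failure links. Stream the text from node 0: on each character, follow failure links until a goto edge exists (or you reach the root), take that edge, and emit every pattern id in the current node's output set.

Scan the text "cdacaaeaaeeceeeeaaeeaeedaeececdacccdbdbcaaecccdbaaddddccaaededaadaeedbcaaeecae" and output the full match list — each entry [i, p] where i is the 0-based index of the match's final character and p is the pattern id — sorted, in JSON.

Build automaton:
Trie (insert patterns):
  0='ε' goto a→7 c→10 d→1 e→15
  1='d' goto a→17 b→2
  2='db' goto c→3
  3='dbc' goto a→4
  4='dbca' goto a→5
  5='dbcaa' goto e→6
  6='dbcaae' goto ·  ←P0
  7='a' goto a→26 d→18 e→8
  8='ae' goto e→9
  9='aee' goto ·  ←P1
  10='c' goto a→23 c→11
  11='cc' goto c→12
  12='ccc' goto d→13
  13='cccd' goto b→14
  14='cccdb' goto ·  ←P2
  15='e' goto c→16
  16='ec' goto ·  ←P3
  17='da' goto ·  ←P4
  18='ad' goto d→19
  19='add' goto d→20
  20='addd' goto d→21
  21='adddd' goto c→22
  22='addddc' goto ·  ←P5
  23='ca' goto a→24
  24='caa' goto e→25
  25='caae' goto ·  ←P6
  26='aa' goto e→27
  27='aae' goto ·  ←P7

BFS fail/out derivation:
  fail(1) 'd': from fail(0)=0 chase 'd': 0 ⇒ 0;  out=∅∪out(0)=∅
  fail(7) 'a': from fail(0)=0 chase 'a': 0 ⇒ 0;  out=∅∪out(0)=∅
  fail(10) 'c': from fail(0)=0 chase 'c': 0 ⇒ 0;  out=∅∪out(0)=∅
  fail(15) 'e': from fail(0)=0 chase 'e': 0 ⇒ 0;  out=∅∪out(0)=∅
  fail(2) 'db': from fail(1)=0 chase 'b': 0 ⇒ 0;  out=∅∪out(0)=∅
  fail(8) 'ae': from fail(7)=0 chase 'e': 0 ⇒ 15;  out=∅∪out(15)=∅
  fail(11) 'cc': from fail(10)=0 chase 'c': 0 ⇒ 10;  out=∅∪out(10)=∅
  fail(16) 'ec': from fail(15)=0 chase 'c': 0 ⇒ 10;  out={3}∪out(10)={3}
  fail(17) 'da': from fail(1)=0 chase 'a': 0 ⇒ 7;  out={4}∪out(7)={4}
  fail(18) 'ad': from fail(7)=0 chase 'd': 0 ⇒ 1;  out=∅∪out(1)=∅
  fail(23) 'ca': from fail(10)=0 chase 'a': 0 ⇒ 7;  out=∅∪out(7)=∅
  fail(26) 'aa': from fail(7)=0 chase 'a': 0 ⇒ 7;  out=∅∪out(7)=∅
  fail(3) 'dbc': from fail(2)=0 chase 'c': 0 ⇒ 10;  out=∅∪out(10)=∅
  fail(9) 'aee': from fail(8)=15 chase 'e': 15→0 ⇒ 15;  out={1}∪out(15)={1}
  fail(12) 'ccc': from fail(11)=10 chase 'c': 10 ⇒ 11;  out=∅∪out(11)=∅
  fail(19) 'add': from fail(18)=1 chase 'd': 1→0 ⇒ 1;  out=∅∪out(1)=∅
  fail(24) 'caa': from fail(23)=7 chase 'a': 7 ⇒ 26;  out=∅∪out(26)=∅
  fail(27) 'aae': from fail(26)=7 chase 'e': 7 ⇒ 8;  out={7}∪out(8)={7}
  fail(4) 'dbca': from fail(3)=10 chase 'a': 10 ⇒ 23;  out=∅∪out(23)=∅
  fail(13) 'cccd': from fail(12)=11 chase 'd': 11→10→0 ⇒ 1;  out=∅∪out(1)=∅
  fail(20) 'addd': from fail(19)=1 chase 'd': 1→0 ⇒ 1;  out=∅∪out(1)=∅
  fail(25) 'caae': from fail(24)=26 chase 'e': 26 ⇒ 27;  out={6}∪out(27)={6,7}
  fail(5) 'dbcaa': from fail(4)=23 chase 'a': 23 ⇒ 24;  out=∅∪out(24)=∅
  fail(14) 'cccdb': from fail(13)=1 chase 'b': 1 ⇒ 2;  out={2}∪out(2)={2}
  fail(21) 'adddd': from fail(20)=1 chase 'd': 1→0 ⇒ 1;  out=∅∪out(1)=∅
  fail(6) 'dbcaae': from fail(5)=24 chase 'e': 24 ⇒ 25;  out={0}∪out(25)={0,6,7}
  fail(22) 'addddc': from fail(21)=1 chase 'c': 1→0 ⇒ 10;  out={5}∪out(10)={5}

Text stream:
pos 0 'c': at 10
pos 1 'd': at 1 ·f
pos 2 'a': at 17  emit P4@[1:2]
pos 3 'c': at 10 ·f
pos 4 'a': at 23
pos 5 'a': at 24
pos 6 'e': at 25  emit P6@[3:6],P7@[4:6]
pos 7 'a': at 7 ·f
pos 8 'a': at 26
pos 9 'e': at 27  emit P7@[7:9]
pos 10 'e': at 9 ·f  emit P1@[8:10]
pos 11 'c': at 16 ·f  emit P3@[10:11]
pos 12 'e': at 15 ·f
pos 13 'e': at 15 ·f
pos 14 'e': at 15 ·f
pos 15 'e': at 15 ·f
pos 16 'a': at 7 ·f
pos 17 'a': at 26
pos 18 'e': at 27  emit P7@[16:18]
pos 19 'e': at 9 ·f  emit P1@[17:19]
pos 20 'a': at 7 ·f
pos 21 'e': at 8
pos 22 'e': at 9  emit P1@[20:22]
pos 23 'd': at 1 ·f
pos 24 'a': at 17  emit P4@[23:24]
pos 25 'e': at 8 ·f
pos 26 'e': at 9  emit P1@[24:26]
pos 27 'c': at 16 ·f  emit P3@[26:27]
pos 28 'e': at 15 ·f
pos 29 'c': at 16  emit P3@[28:29]
pos 30 'd': at 1 ·f
pos 31 'a': at 17  emit P4@[30:31]
pos 32 'c': at 10 ·f
pos 33 'c': at 11
pos 34 'c': at 12
pos 35 'd': at 13
pos 36 'b': at 14  emit P2@[32:36]
pos 37 'd': at 1 ·f
pos 38 'b': at 2
pos 39 'c': at 3
pos 40 'a': at 4
pos 41 'a': at 5
pos 42 'e': at 6  emit P0@[37:42],P6@[39:42],P7@[40:42]
pos 43 'c': at 16 ·f  emit P3@[42:43]
pos 44 'c': at 11 ·f
pos 45 'c': at 12
pos 46 'd': at 13
pos 47 'b': at 14  emit P2@[43:47]
pos 48 'a': at 7 ·f
pos 49 'a': at 26
pos 50 'd': at 18 ·f
pos 51 'd': at 19
pos 52 'd': at 20
pos 53 'd': at 21
pos 54 'c': at 22  emit P5@[49:54]
pos 55 'c': at 11 ·f
pos 56 'a': at 23 ·f
pos 57 'a': at 24
pos 58 'e': at 25  emit P6@[55:58],P7@[56:58]
pos 59 'd': at 1 ·f
pos 60 'e': at 15 ·f
pos 61 'd': at 1 ·f
pos 62 'a': at 17  emit P4@[61:62]
pos 63 'a': at 26 ·f
pos 64 'd': at 18 ·f
pos 65 'a': at 17 ·f  emit P4@[64:65]
pos 66 'e': at 8 ·f
pos 67 'e': at 9  emit P1@[65:67]
pos 68 'd': at 1 ·f
pos 69 'b': at 2
pos 70 'c': at 3
pos 71 'a': at 4
pos 72 'a': at 5
pos 73 'e': at 6  emit P0@[68:73],P6@[70:73],P7@[71:73]
pos 74 'e': at 9 ·f  emit P1@[72:74]
pos 75 'c': at 16 ·f  emit P3@[74:75]
pos 76 'a': at 23 ·f
pos 77 'e': at 8 ·f

Result: [[2,4],[6,6],[6,7],[9,7],[10,1],[11,3],[18,7],[19,1],[22,1],[24,4],[26,1],[27,3],[29,3],[31,4],[36,2],[42,0],[42,6],[42,7],[43,3],[47,2],[54,5],[58,6],[58,7],[62,4],[65,4],[67,1],[73,0],[73,6],[73,7],[74,1],[75,3]]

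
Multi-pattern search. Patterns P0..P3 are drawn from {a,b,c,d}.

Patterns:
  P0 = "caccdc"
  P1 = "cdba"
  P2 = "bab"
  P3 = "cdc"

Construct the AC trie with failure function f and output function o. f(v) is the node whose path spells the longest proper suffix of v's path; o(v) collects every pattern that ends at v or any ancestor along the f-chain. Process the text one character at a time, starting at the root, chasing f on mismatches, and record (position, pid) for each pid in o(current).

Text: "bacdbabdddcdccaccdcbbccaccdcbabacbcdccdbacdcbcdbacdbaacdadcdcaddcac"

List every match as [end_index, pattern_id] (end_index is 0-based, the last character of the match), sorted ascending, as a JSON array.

Build:
Trie (insert patterns):
  n0 'ε': b→10 c→1
  n1 'c': a→2 d→7
  n2 'ca': c→3
  n3 'cac': c→4
  n4 'cacc': d→5
  n5 'caccd': c→6
  n6 'caccdc': ·  ←P0
  n7 'cd': b→8 c→13
  n8 'cdb': a→9
  n9 'cdba': ·  ←P1
  n10 'b': a→11
  n11 'ba': b→12
  n12 'bab': ·  ←P2
  n13 'cdc': ·  ←P3

Failure links (BFS by depth):
  fail(1) 'c': from fail(0)=0 chase 'c': 0 ⇒ 0;  out=∅∪out(0)=∅
  fail(10) 'b': from fail(0)=0 chase 'b': 0 ⇒ 0;  out=∅∪out(0)=∅
  fail(2) 'ca': from fail(1)=0 chase 'a': 0 ⇒ 0;  out=∅∪out(0)=∅
  fail(7) 'cd': from fail(1)=0 chase 'd': 0 ⇒ 0;  out=∅∪out(0)=∅
  fail(11) 'ba': from fail(10)=0 chase 'a': 0 ⇒ 0;  out=∅∪out(0)=∅
  fail(3) 'cac': from fail(2)=0 chase 'c': 0 ⇒ 1;  out=∅∪out(1)=∅
  fail(8) 'cdb': from fail(7)=0 chase 'b': 0 ⇒ 10;  out=∅∪out(10)=∅
  fail(12) 'bab': from fail(11)=0 chase 'b': 0 ⇒ 10;  out={2}∪out(10)={2}
  fail(13) 'cdc': from fail(7)=0 chase 'c': 0 ⇒ 1;  out={3}∪out(1)={3}
  fail(4) 'cacc': from fail(3)=1 chase 'c': 1→0 ⇒ 1;  out=∅∪out(1)=∅
  fail(9) 'cdba': from fail(8)=10 chase 'a': 10 ⇒ 11;  out={1}∪out(11)={1}
  fail(5) 'caccd': from fail(4)=1 chase 'd': 1 ⇒ 7;  out=∅∪out(7)=∅
  fail(6) 'caccdc': from fail(5)=7 chase 'c': 7 ⇒ 13;  out={0}∪out(13)={0,3}

Run:
i=0 'b': node 0→10
i=1 'a': node 10→11
i=2 'c': node 11→1 ·f
i=3 'd': node 1→7
i=4 'b': node 7→8
i=5 'a': node 8→9  emit P1@[2:5]
i=6 'b': node 9→12 ·f  emit P2@[4:6]
i=7 'd': node 12→0 ·f
i=8 'd': node 0→0
i=9 'd': node 0→0
i=10 'c': node 0→1
i=11 'd': node 1→7
i=12 'c': node 7→13  emit P3@[10:12]
i=13 'c': node 13→1 ·f
i=14 'a': node 1→2
i=15 'c': node 2→3
i=16 'c': node 3→4
i=17 'd': node 4→5
i=18 'c': node 5→6  emit P0@[13:18],P3@[16:18]
i=19 'b': node 6→10 ·f
i=20 'b': node 10→10 ·f
i=21 'c': node 10→1 ·f
i=22 'c': node 1→1 ·f
i=23 'a': node 1→2
i=24 'c': node 2→3
i=25 'c': node 3→4
i=26 'd': node 4→5
i=27 'c': node 5→6  emit P0@[22:27],P3@[25:27]
i=28 'b': node 6→10 ·f
i=29 'a': node 10→11
i=30 'b': node 11→12  emit P2@[28:30]
i=31 'a': node 12→11 ·f
i=32 'c': node 11→1 ·f
i=33 'b': node 1→10 ·f
i=34 'c': node 10→1 ·f
i=35 'd': node 1→7
i=36 'c': node 7→13  emit P3@[34:36]
i=37 'c': node 13→1 ·f
i=38 'd': node 1→7
i=39 'b': node 7→8
i=40 'a': node 8→9  emit P1@[37:40]
i=41 'c': node 9→1 ·f
i=42 'd': node 1→7
i=43 'c': node 7→13  emit P3@[41:43]
i=44 'b': node 13→10 ·f
i=45 'c': node 10→1 ·f
i=46 'd': node 1→7
i=47 'b': node 7→8
i=48 'a': node 8→9  emit P1@[45:48]
i=49 'c': node 9→1 ·f
i=50 'd': node 1→7
i=51 'b': node 7→8
i=52 'a': node 8→9  emit P1@[49:52]
i=53 'a': node 9→0 ·f
i=54 'c': node 0→1
i=55 'd': node 1→7
i=56 'a': node 7→0 ·f
i=57 'd': node 0→0
i=58 'c': node 0→1
i=59 'd': node 1→7
i=60 'c': node 7→13  emit P3@[58:60]
i=61 'a': node 13→2 ·f
i=62 'd': node 2→0 ·f
i=63 'd': node 0→0
i=64 'c': node 0→1
i=65 'a': node 1→2
i=66 'c': node 2→3

Result: [[5,1],[6,2],[12,3],[18,0],[18,3],[27,0],[27,3],[30,2],[36,3],[40,1],[43,3],[48,1],[52,1],[60,3]]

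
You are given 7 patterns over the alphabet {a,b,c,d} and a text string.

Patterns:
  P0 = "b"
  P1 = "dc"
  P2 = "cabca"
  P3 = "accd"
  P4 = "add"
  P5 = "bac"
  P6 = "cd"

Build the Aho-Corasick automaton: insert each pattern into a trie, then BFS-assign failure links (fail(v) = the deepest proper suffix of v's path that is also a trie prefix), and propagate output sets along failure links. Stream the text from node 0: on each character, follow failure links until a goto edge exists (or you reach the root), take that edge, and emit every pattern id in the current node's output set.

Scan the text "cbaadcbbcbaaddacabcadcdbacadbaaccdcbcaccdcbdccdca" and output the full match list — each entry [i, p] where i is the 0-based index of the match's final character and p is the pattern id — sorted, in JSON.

Build:
Trie (insert patterns):
  0='ε' goto a→9 b→1 c→4 d→2
  1='b' goto a→15  [P0 ends]
  2='d' goto c→3
  3='dc' goto ·  [P1 ends]
  4='c' goto a→5 d→17
  5='ca' goto b→6
  6='cab' goto c→7
  7='cabc' goto a→8
  8='cabca' goto ·  [P2 ends]
  9='a' goto c→10 d→13
  10='ac' goto c→11
  11='acc' goto d→12
  12='accd' goto ·  [P3 ends]
  13='ad' goto d→14
  14='add' goto ·  [P4 ends]
  15='ba' goto c→16
  16='bac' goto ·  [P5 ends]
  17='cd' goto ·  [P6 ends]

BFS fail/out derivation:
  fail(1) 'b': from fail(0)=0 chase 'b': 0 ⇒ 0;  out={0}∪out(0)={0}
  fail(2) 'd': from fail(0)=0 chase 'd': 0 ⇒ 0;  out=∅∪out(0)=∅
  fail(4) 'c': from fail(0)=0 chase 'c': 0 ⇒ 0;  out=∅∪out(0)=∅
  fail(9) 'a': from fail(0)=0 chase 'a': 0 ⇒ 0;  out=∅∪out(0)=∅
  fail(3) 'dc': from fail(2)=0 chase 'c': 0 ⇒ 4;  out={1}∪out(4)={1}
  fail(5) 'ca': from fail(4)=0 chase 'a': 0 ⇒ 9;  out=∅∪out(9)=∅
  fail(10) 'ac': from fail(9)=0 chase 'c': 0 ⇒ 4;  out=∅∪out(4)=∅
  fail(13) 'ad': from fail(9)=0 chase 'd': 0 ⇒ 2;  out=∅∪out(2)=∅
  fail(15) 'ba': from fail(1)=0 chase 'a': 0 ⇒ 9;  out=∅∪out(9)=∅
  fail(17) 'cd': from fail(4)=0 chase 'd': 0 ⇒ 2;  out={6}∪out(2)={6}
  fail(6) 'cab': from fail(5)=9 chase 'b': 9→0 ⇒ 1;  out=∅∪out(1)={0}
  fail(11) 'acc': from fail(10)=4 chase 'c': 4→0 ⇒ 4;  out=∅∪out(4)=∅
  fail(14) 'add': from fail(13)=2 chase 'd': 2→0 ⇒ 2;  out={4}∪out(2)={4}
  fail(16) 'bac': from fail(15)=9 chase 'c': 9 ⇒ 10;  out={5}∪out(10)={5}
  fail(7) 'cabc': from fail(6)=1 chase 'c': 1→0 ⇒ 4;  out=∅∪out(4)=∅
  fail(12) 'accd': from fail(11)=4 chase 'd': 4 ⇒ 17;  out={3}∪out(17)={3,6}
  fail(8) 'cabca': from fail(7)=4 chase 'a': 4 ⇒ 5;  out={2}∪out(5)={2}

Text stream:
i=0 'c': node 0→4
i=1 'b': node 4→1 (via fail)  emit P0@[1:1]
i=2 'a': node 1→15
i=3 'a': node 15→9 (via fail)
i=4 'd': node 9→13
i=5 'c': node 13→3 (via fail)  emit P1@[4:5]
i=6 'b': node 3→1 (via fail)  emit P0@[6:6]
i=7 'b': node 1→1 (via fail)  emit P0@[7:7]
i=8 'c': node 1→4 (via fail)
i=9 'b': node 4→1 (via fail)  emit P0@[9:9]
i=10 'a': node 1→15
i=11 'a': node 15→9 (via fail)
i=12 'd': node 9→13
i=13 'd': node 13→14  emit P4@[11:13]
i=14 'a': node 14→9 (via fail)
i=15 'c': node 9→10
i=16 'a': node 10→5 (via fail)
i=17 'b': node 5→6  emit P0@[17:17]
i=18 'c': node 6→7
i=19 'a': node 7→8  emit P2@[15:19]
i=20 'd': node 8→13 (via fail)
i=21 'c': node 13→3 (via fail)  emit P1@[20:21]
i=22 'd': node 3→17 (via fail)  emit P6@[21:22]
i=23 'b': node 17→1 (via fail)  emit P0@[23:23]
i=24 'a': node 1→15
i=25 'c': node 15→16  emit P5@[23:25]
i=26 'a': node 16→5 (via fail)
i=27 'd': node 5→13 (via fail)
i=28 'b': node 13→1 (via fail)  emit P0@[28:28]
i=29 'a': node 1→15
i=30 'a': node 15→9 (via fail)
i=31 'c': node 9→10
i=32 'c': node 10→11
i=33 'd': node 11→12  emit P3@[30:33],P6@[32:33]
i=34 'c': node 12→3 (via fail)  emit P1@[33:34]
i=35 'b': node 3→1 (via fail)  emit P0@[35:35]
i=36 'c': node 1→4 (via fail)
i=37 'a': node 4→5
i=38 'c': node 5→10 (via fail)
i=39 'c': node 10→11
i=40 'd': node 11→12  emit P3@[37:40],P6@[39:40]
i=41 'c': node 12→3 (via fail)  emit P1@[40:41]
i=42 'b': node 3→1 (via fail)  emit P0@[42:42]
i=43 'd': node 1→2 (via fail)
i=44 'c': node 2→3  emit P1@[43:44]
i=45 'c': node 3→4 (via fail)
i=46 'd': node 4→17  emit P6@[45:46]
i=47 'c': node 17→3 (via fail)  emit P1@[46:47]
i=48 'a': node 3→5 (via fail)

Result: [[1,0],[5,1],[6,0],[7,0],[9,0],[13,4],[17,0],[19,2],[21,1],[22,6],[23,0],[25,5],[28,0],[33,3],[33,6],[34,1],[35,0],[40,3],[40,6],[41,1],[42,0],[44,1],[46,6],[47,1]]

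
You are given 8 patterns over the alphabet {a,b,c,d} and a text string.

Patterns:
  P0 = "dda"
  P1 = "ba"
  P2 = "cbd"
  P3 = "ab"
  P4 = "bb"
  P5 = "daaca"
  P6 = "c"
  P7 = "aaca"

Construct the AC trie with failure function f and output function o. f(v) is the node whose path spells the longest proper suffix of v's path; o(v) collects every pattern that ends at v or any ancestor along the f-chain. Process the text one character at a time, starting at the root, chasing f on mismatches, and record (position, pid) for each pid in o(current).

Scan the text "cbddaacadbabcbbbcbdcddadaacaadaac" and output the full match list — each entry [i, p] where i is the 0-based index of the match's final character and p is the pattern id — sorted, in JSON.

Build:
Trie nodes:
  0='ε' goto a→9 b→4 c→6 d→1
  1='d' goto a→12 d→2
  2='dd' goto a→3
  3='dda' goto ·  [P0 ends]
  4='b' goto a→5 b→11
  5='ba' goto ·  [P1 ends]
  6='c' goto b→7  [P6 ends]
  7='cb' goto d→8
  8='cbd' goto ·  [P2 ends]
  9='a' goto a→16 b→10
  10='ab' goto ·  [P3 ends]
  11='bb' goto ·  [P4 ends]
  12='da' goto a→13
  13='daa' goto c→14
  14='daac' goto a→15
  15='daaca' goto ·  [P5 ends]
  16='aa' goto c→17
  17='aac' goto a→18
  18='aaca' goto ·  [P7 ends]

BFS fail/out derivation:
  n1('d'): parent n0 fail=0; on 'd' 0 → fail=0;  out ∅∪∅=∅
  n4('b'): parent n0 fail=0; on 'b' 0 → fail=0;  out ∅∪∅=∅
  n6('c'): parent n0 fail=0; on 'c' 0 → fail=0;  out {6}∪∅={6}
  n9('a'): parent n0 fail=0; on 'a' 0 → fail=0;  out ∅∪∅=∅
  n2('dd'): parent n1 fail=0; on 'd' 0 → fail=1;  out ∅∪∅=∅
  n5('ba'): parent n4 fail=0; on 'a' 0 → fail=9;  out {1}∪∅={1}
  n7('cb'): parent n6 fail=0; on 'b' 0 → fail=4;  out ∅∪∅=∅
  n10('ab'): parent n9 fail=0; on 'b' 0 → fail=4;  out {3}∪∅={3}
  n11('bb'): parent n4 fail=0; on 'b' 0 → fail=4;  out {4}∪∅={4}
  n12('da'): parent n1 fail=0; on 'a' 0 → fail=9;  out ∅∪∅=∅
  n16('aa'): parent n9 fail=0; on 'a' 0 → fail=9;  out ∅∪∅=∅
  n3('dda'): parent n2 fail=1; on 'a' 1 → fail=12;  out {0}∪∅={0}
  n8('cbd'): parent n7 fail=4; on 'd' 4→0 → fail=1;  out {2}∪∅={2}
  n13('daa'): parent n12 fail=9; on 'a' 9 → fail=16;  out ∅∪∅=∅
  n17('aac'): parent n16 fail=9; on 'c' 9→0 → fail=6;  out ∅∪{6}={6}
  n14('daac'): parent n13 fail=16; on 'c' 16 → fail=17;  out ∅∪{6}={6}
  n18('aaca'): parent n17 fail=6; on 'a' 6→0 → fail=9;  out {7}∪∅={7}
  n15('daaca'): parent n14 fail=17; on 'a' 17 → fail=18;  out {5}∪{7}={5,7}

Text stream:
[0] read 'c'  n0⇒n6  emit P6@[0:0]
[1] read 'b'  n6⇒n7
[2] read 'd'  n7⇒n8  emit P2@[0:2]
[3] read 'd'  n8⇒n2 ·f
[4] read 'a'  n2⇒n3  emit P0@[2:4]
[5] read 'a'  n3⇒n13 ·f
[6] read 'c'  n13⇒n14  emit P6@[6:6]
[7] read 'a'  n14⇒n15  emit P5@[3:7],P7@[4:7]
[8] read 'd'  n15⇒n1 ·f
[9] read 'b'  n1⇒n4 ·f
[10] read 'a'  n4⇒n5  emit P1@[9:10]
[11] read 'b'  n5⇒n10 ·f  emit P3@[10:11]
[12] read 'c'  n10⇒n6 ·f  emit P6@[12:12]
[13] read 'b'  n6⇒n7
[14] read 'b'  n7⇒n11 ·f  emit P4@[13:14]
[15] read 'b'  n11⇒n11 ·f  emit P4@[14:15]
[16] read 'c'  n11⇒n6 ·f  emit P6@[16:16]
[17] read 'b'  n6⇒n7
[18] read 'd'  n7⇒n8  emit P2@[16:18]
[19] read 'c'  n8⇒n6 ·f  emit P6@[19:19]
[20] read 'd'  n6⇒n1 ·f
[21] read 'd'  n1⇒n2
[22] read 'a'  n2⇒n3  emit P0@[20:22]
[23] read 'd'  n3⇒n1 ·f
[24] read 'a'  n1⇒n12
[25] read 'a'  n12⇒n13
[26] read 'c'  n13⇒n14  emit P6@[26:26]
[27] read 'a'  n14⇒n15  emit P5@[23:27],P7@[24:27]
[28] read 'a'  n15⇒n16 ·f
[29] read 'd'  n16⇒n1 ·f
[30] read 'a'  n1⇒n12
[31] read 'a'  n12⇒n13
[32] read 'c'  n13⇒n14  emit P6@[32:32]

Matches: [[0,6],[2,2],[4,0],[6,6],[7,5],[7,7],[10,1],[11,3],[12,6],[14,4],[15,4],[16,6],[18,2],[19,6],[22,0],[26,6],[27,5],[27,7],[32,6]]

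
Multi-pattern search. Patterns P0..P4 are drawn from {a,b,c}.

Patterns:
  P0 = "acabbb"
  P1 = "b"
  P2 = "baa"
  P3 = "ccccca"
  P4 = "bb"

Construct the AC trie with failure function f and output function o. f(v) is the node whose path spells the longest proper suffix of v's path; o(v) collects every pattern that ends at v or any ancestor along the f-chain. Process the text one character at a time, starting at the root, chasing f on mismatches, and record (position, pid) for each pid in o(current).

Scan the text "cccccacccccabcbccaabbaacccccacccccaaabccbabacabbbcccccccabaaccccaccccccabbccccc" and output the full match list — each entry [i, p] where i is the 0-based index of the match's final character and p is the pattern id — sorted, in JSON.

Construct AC machine:
Trie (insert patterns):
  n0 'ε': a→1 b→7 c→10
  n1 'a': c→2
  n2 'ac': a→3
  n3 'aca': b→4
  n4 'acab': b→5
  n5 'acabb': b→6
  n6 'acabbb': ·  ←P0
  n7 'b': a→8 b→16  ←P1
  n8 'ba': a→9
  n9 'baa': ·  ←P2
  n10 'c': c→11
  n11 'cc': c→12
  n12 'ccc': c→13
  n13 'cccc': c→14
  n14 'ccccc': a→15
  n15 'ccccca': ·  ←P3
  n16 'bb': ·  ←P4

BFS fail/out derivation:
  n1('a'): parent n0 fail=0; on 'a' 0 → fail=0;  out ∅∪∅=∅
  n7('b'): parent n0 fail=0; on 'b' 0 → fail=0;  out {1}∪∅={1}
  n10('c'): parent n0 fail=0; on 'c' 0 → fail=0;  out ∅∪∅=∅
  n2('ac'): parent n1 fail=0; on 'c' 0 → fail=10;  out ∅∪∅=∅
  n8('ba'): parent n7 fail=0; on 'a' 0 → fail=1;  out ∅∪∅=∅
  n11('cc'): parent n10 fail=0; on 'c' 0 → fail=10;  out ∅∪∅=∅
  n16('bb'): parent n7 fail=0; on 'b' 0 → fail=7;  out {4}∪{1}={1,4}
  n3('aca'): parent n2 fail=10; on 'a' 10→0 → fail=1;  out ∅∪∅=∅
  n9('baa'): parent n8 fail=1; on 'a' 1→0 → fail=1;  out {2}∪∅={2}
  n12('ccc'): parent n11 fail=10; on 'c' 10 → fail=11;  out ∅∪∅=∅
  n4('acab'): parent n3 fail=1; on 'b' 1→0 → fail=7;  out ∅∪{1}={1}
  n13('cccc'): parent n12 fail=11; on 'c' 11 → fail=12;  out ∅∪∅=∅
  n5('acabb'): parent n4 fail=7; on 'b' 7 → fail=16;  out ∅∪{1,4}={1,4}
  n14('ccccc'): parent n13 fail=12; on 'c' 12 → fail=13;  out ∅∪∅=∅
  n6('acabbb'): parent n5 fail=16; on 'b' 16→7 → fail=16;  out {0}∪{1,4}={0,1,4}
  n15('ccccca'): parent n14 fail=13; on 'a' 13→12→11→10→0 → fail=1;  out {3}∪∅={3}

Run:
[0] read 'c'  n0⇒n10
[1] read 'c'  n10⇒n11
[2] read 'c'  n11⇒n12
[3] read 'c'  n12⇒n13
[4] read 'c'  n13⇒n14
[5] read 'a'  n14⇒n15  → match P3@[0:5]
[6] read 'c'  n15⇒n2 ·f
[7] read 'c'  n2⇒n11 ·f
[8] read 'c'  n11⇒n12
[9] read 'c'  n12⇒n13
[10] read 'c'  n13⇒n14
[11] read 'a'  n14⇒n15  → match P3@[6:11]
[12] read 'b'  n15⇒n7 ·f  → match P1@[12:12]
[13] read 'c'  n7⇒n10 ·f
[14] read 'b'  n10⇒n7 ·f  → match P1@[14:14]
[15] read 'c'  n7⇒n10 ·f
[16] read 'c'  n10⇒n11
[17] read 'a'  n11⇒n1 ·f
[18] read 'a'  n1⇒n1 ·f
[19] read 'b'  n1⇒n7 ·f  → match P1@[19:19]
[20] read 'b'  n7⇒n16  → match P1@[20:20],P4@[19:20]
[21] read 'a'  n16⇒n8 ·f
[22] read 'a'  n8⇒n9  → match P2@[20:22]
[23] read 'c'  n9⇒n2 ·f
[24] read 'c'  n2⇒n11 ·f
[25] read 'c'  n11⇒n12
[26] read 'c'  n12⇒n13
[27] read 'c'  n13⇒n14
[28] read 'a'  n14⇒n15  → match P3@[23:28]
[29] read 'c'  n15⇒n2 ·f
[30] read 'c'  n2⇒n11 ·f
[31] read 'c'  n11⇒n12
[32] read 'c'  n12⇒n13
[33] read 'c'  n13⇒n14
[34] read 'a'  n14⇒n15  → match P3@[29:34]
[35] read 'a'  n15⇒n1 ·f
[36] read 'a'  n1⇒n1 ·f
[37] read 'b'  n1⇒n7 ·f  → match P1@[37:37]
[38] read 'c'  n7⇒n10 ·f
[39] read 'c'  n10⇒n11
[40] read 'b'  n11⇒n7 ·f  → match P1@[40:40]
[41] read 'a'  n7⇒n8
[42] read 'b'  n8⇒n7 ·f  → match P1@[42:42]
[43] read 'a'  n7⇒n8
[44] read 'c'  n8⇒n2 ·f
[45] read 'a'  n2⇒n3
[46] read 'b'  n3⇒n4  → match P1@[46:46]
[47] read 'b'  n4⇒n5  → match P1@[47:47],P4@[46:47]
[48] read 'b'  n5⇒n6  → match P0@[43:48],P1@[48:48],P4@[47:48]
[49] read 'c'  n6⇒n10 ·f
[50] read 'c'  n10⇒n11
[51] read 'c'  n11⇒n12
[52] read 'c'  n12⇒n13
[53] read 'c'  n13⇒n14
[54] read 'c'  n14⇒n14 ·f
[55] read 'c'  n14⇒n14 ·f
[56] read 'a'  n14⇒n15  → match P3@[51:56]
[57] read 'b'  n15⇒n7 ·f  → match P1@[57:57]
[58] read 'a'  n7⇒n8
[59] read 'a'  n8⇒n9  → match P2@[57:59]
[60] read 'c'  n9⇒n2 ·f
[61] read 'c'  n2⇒n11 ·f
[62] read 'c'  n11⇒n12
[63] read 'c'  n12⇒n13
[64] read 'a'  n13⇒n1 ·f
[65] read 'c'  n1⇒n2
[66] read 'c'  n2⇒n11 ·f
[67] read 'c'  n11⇒n12
[68] read 'c'  n12⇒n13
[69] read 'c'  n13⇒n14
[70] read 'c'  n14⇒n14 ·f
[71] read 'a'  n14⇒n15  → match P3@[66:71]
[72] read 'b'  n15⇒n7 ·f  → match P1@[72:72]
[73] read 'b'  n7⇒n16  → match P1@[73:73],P4@[72:73]
[74] read 'c'  n16⇒n10 ·f
[75] read 'c'  n10⇒n11
[76] read 'c'  n11⇒n12
[77] read 'c'  n12⇒n13
[78] read 'c'  n13⇒n14

Matches: [[5,3],[11,3],[12,1],[14,1],[19,1],[20,1],[20,4],[22,2],[28,3],[34,3],[37,1],[40,1],[42,1],[46,1],[47,1],[47,4],[48,0],[48,1],[48,4],[56,3],[57,1],[59,2],[71,3],[72,1],[73,1],[73,4]]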